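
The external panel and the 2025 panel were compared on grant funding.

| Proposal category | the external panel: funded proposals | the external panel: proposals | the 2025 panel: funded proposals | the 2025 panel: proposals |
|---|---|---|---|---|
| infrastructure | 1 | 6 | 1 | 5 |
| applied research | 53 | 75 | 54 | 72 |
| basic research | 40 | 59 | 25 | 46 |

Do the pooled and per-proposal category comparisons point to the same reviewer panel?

No

Infrastructure: the external panel 1/6 = 16.7%, the 2025 panel 1/5 = 20.0% → the 2025 panel
Applied research: the external panel 53/75 = 70.7%, the 2025 panel 54/72 = 75.0% → the 2025 panel
Basic research: the external panel 40/59 = 67.8%, the 2025 panel 25/46 = 54.3% → the external panel
Overall: the external panel 94/140 = 67.1%, the 2025 panel 80/123 = 65.0% → the external panel
Neither sweeps: the external panel wins 1 of 3 groups, the 2025 panel wins 2. The external panel wins overall but not every group — no Simpson reversal.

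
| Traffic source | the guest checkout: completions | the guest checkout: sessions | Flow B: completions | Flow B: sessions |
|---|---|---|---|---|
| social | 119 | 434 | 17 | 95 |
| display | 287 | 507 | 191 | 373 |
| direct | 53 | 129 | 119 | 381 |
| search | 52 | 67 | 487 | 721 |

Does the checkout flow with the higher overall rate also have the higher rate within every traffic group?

No

Social: the guest checkout 119/434 = 27.4%, Flow B 17/95 = 17.9% → the guest checkout
Display: the guest checkout 287/507 = 56.6%, Flow B 191/373 = 51.2% → the guest checkout
Direct: the guest checkout 53/129 = 41.1%, Flow B 119/381 = 31.2% → the guest checkout
Search: the guest checkout 52/67 = 77.6%, Flow B 487/721 = 67.5% → the guest checkout
Overall: the guest checkout 511/1137 = 44.9%, Flow B 814/1570 = 51.8% → Flow B
The guest checkout wins each traffic group but Flow B wins overall — the comparison reverses. The guest checkout's sessions skew toward social, which has a lower base rate.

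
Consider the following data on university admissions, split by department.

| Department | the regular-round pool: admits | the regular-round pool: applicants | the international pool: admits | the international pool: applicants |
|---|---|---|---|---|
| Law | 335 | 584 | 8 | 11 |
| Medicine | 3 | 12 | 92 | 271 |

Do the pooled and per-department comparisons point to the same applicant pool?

Law: the regular-round pool 335/584 = 57.4%, the international pool 8/11 = 72.7% → the international pool
Medicine: the regular-round pool 3/12 = 25.0%, the international pool 92/271 = 33.9% → the international pool
Overall: the regular-round pool 338/596 = 56.7%, the international pool 100/282 = 35.5% → the regular-round pool
The international pool wins each department group but the regular-round pool wins overall — the comparison reverses. The international pool's applicants skew toward Medicine, which has a lower base rate.

No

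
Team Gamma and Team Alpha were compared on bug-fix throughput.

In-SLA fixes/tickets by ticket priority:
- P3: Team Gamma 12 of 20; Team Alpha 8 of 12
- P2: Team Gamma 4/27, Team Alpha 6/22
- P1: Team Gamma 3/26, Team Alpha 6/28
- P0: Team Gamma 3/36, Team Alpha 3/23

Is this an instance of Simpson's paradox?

No

P3: Team Gamma 12/20 = 60.0%, Team Alpha 8/12 = 66.7% → Team Alpha
P2: Team Gamma 4/27 = 14.8%, Team Alpha 6/22 = 27.3% → Team Alpha
P1: Team Gamma 3/26 = 11.5%, Team Alpha 6/28 = 21.4% → Team Alpha
P0: Team Gamma 3/36 = 8.3%, Team Alpha 3/23 = 13.0% → Team Alpha
Overall: Team Gamma 22/109 = 20.2%, Team Alpha 23/85 = 27.1% → Team Alpha
Team Alpha wins overall and in every ticket group — no reversal.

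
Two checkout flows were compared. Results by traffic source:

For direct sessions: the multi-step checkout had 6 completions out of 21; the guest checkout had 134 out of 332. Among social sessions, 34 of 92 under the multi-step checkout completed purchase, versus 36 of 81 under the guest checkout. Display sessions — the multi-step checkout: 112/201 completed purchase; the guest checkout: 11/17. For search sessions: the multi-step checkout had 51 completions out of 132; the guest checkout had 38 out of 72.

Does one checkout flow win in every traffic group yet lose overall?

Yes

Direct: the multi-step checkout 6/21 = 28.6%, the guest checkout 134/332 = 40.4% → the guest checkout
Social: the multi-step checkout 34/92 = 37.0%, the guest checkout 36/81 = 44.4% → the guest checkout
Display: the multi-step checkout 112/201 = 55.7%, the guest checkout 11/17 = 64.7% → the guest checkout
Search: the multi-step checkout 51/132 = 38.6%, the guest checkout 38/72 = 52.8% → the guest checkout
Overall: the multi-step checkout 203/446 = 45.5%, the guest checkout 219/502 = 43.6% → the multi-step checkout
The guest checkout wins each traffic group but the multi-step checkout wins overall — the comparison reverses. The guest checkout's sessions skew toward direct, which has a lower base rate.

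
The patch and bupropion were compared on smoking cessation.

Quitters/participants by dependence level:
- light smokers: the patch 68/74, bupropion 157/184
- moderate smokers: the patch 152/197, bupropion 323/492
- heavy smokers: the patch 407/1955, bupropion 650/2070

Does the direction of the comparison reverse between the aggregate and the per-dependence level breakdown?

Light smokers: the patch 68/74 = 91.9%, bupropion 157/184 = 85.3% → the patch
Moderate smokers: the patch 152/197 = 77.2%, bupropion 323/492 = 65.7% → the patch
Heavy smokers: the patch 407/1955 = 20.8%, bupropion 650/2070 = 31.4% → bupropion
Overall: the patch 627/2226 = 28.2%, bupropion 1130/2746 = 41.2% → bupropion
Neither sweeps: the patch wins 2 of 3 groups, bupropion wins 1. Bupropion wins overall but not every group — no Simpson reversal.

No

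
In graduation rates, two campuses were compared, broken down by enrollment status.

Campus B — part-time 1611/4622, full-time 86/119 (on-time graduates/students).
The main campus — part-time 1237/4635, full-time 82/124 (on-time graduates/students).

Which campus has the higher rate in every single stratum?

Part-time: Campus B 1611/4622 = 34.9%, the main campus 1237/4635 = 26.7% → Campus B
Full-time: Campus B 86/119 = 72.3%, the main campus 82/124 = 66.1% → Campus B
Campus B has the higher rate in both groups.

Campus B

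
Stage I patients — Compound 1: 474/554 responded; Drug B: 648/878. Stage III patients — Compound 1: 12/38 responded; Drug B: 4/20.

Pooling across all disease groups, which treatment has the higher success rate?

Stage I: Compound 1 474/554 = 85.6%, Drug B 648/878 = 73.8% → Compound 1
Stage III: Compound 1 12/38 = 31.6%, Drug B 4/20 = 20.0% → Compound 1
Overall: Compound 1 486/592 = 82.1%, Drug B 652/898 = 72.6% → Compound 1

Compound 1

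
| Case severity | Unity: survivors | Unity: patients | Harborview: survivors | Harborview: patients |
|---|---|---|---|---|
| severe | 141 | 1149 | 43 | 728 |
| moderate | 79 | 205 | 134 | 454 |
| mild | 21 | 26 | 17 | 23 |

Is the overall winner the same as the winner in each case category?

Severe: Unity 141/1149 = 12.3%, Harborview 43/728 = 5.9% → Unity
Moderate: Unity 79/205 = 38.5%, Harborview 134/454 = 29.5% → Unity
Mild: Unity 21/26 = 80.8%, Harborview 17/23 = 73.9% → Unity
Overall: Unity 241/1380 = 17.5%, Harborview 194/1205 = 16.1% → Unity
Unity wins overall and in every case group — no reversal.

Yes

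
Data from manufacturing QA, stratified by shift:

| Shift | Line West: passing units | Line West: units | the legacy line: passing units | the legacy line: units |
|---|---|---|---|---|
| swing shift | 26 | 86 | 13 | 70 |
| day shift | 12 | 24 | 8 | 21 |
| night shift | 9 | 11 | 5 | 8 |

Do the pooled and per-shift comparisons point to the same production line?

Yes

Swing shift: Line West 26/86 = 30.2%, the legacy line 13/70 = 18.6% → Line West
Day shift: Line West 12/24 = 50.0%, the legacy line 8/21 = 38.1% → Line West
Night shift: Line West 9/11 = 81.8%, the legacy line 5/8 = 62.5% → Line West
Overall: Line West 47/121 = 38.8%, the legacy line 26/99 = 26.3% → Line West
Line West wins overall and in every shift group — no reversal.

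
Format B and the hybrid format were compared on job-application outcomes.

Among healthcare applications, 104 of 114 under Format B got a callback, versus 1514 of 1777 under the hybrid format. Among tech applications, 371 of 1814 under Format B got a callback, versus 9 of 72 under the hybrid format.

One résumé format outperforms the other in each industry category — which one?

Format B

Healthcare: Format B 104/114 = 91.2%, the hybrid format 1514/1777 = 85.2% → Format B
Tech: Format B 371/1814 = 20.5%, the hybrid format 9/72 = 12.5% → Format B
Format B has the higher rate in both groups.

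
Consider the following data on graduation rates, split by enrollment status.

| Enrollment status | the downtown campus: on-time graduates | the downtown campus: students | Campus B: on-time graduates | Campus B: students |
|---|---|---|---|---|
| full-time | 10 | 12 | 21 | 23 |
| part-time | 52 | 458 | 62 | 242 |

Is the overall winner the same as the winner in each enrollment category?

Full-time: the downtown campus 10/12 = 83.3%, Campus B 21/23 = 91.3% → Campus B
Part-time: the downtown campus 52/458 = 11.4%, Campus B 62/242 = 25.6% → Campus B
Overall: the downtown campus 62/470 = 13.2%, Campus B 83/265 = 31.3% → Campus B
Campus B wins overall and in every enrollment group — no reversal.

Yes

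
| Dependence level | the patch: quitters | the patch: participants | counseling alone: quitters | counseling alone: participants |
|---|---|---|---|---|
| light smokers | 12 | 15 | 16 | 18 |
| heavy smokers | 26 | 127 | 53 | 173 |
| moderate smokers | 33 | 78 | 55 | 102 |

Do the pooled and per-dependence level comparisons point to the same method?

Light smokers: the patch 12/15 = 80.0%, counseling alone 16/18 = 88.9% → counseling alone
Heavy smokers: the patch 26/127 = 20.5%, counseling alone 53/173 = 30.6% → counseling alone
Moderate smokers: the patch 33/78 = 42.3%, counseling alone 55/102 = 53.9% → counseling alone
Overall: the patch 71/220 = 32.3%, counseling alone 124/293 = 42.3% → counseling alone
Counseling alone wins overall and in every dependence group — no reversal.

Yes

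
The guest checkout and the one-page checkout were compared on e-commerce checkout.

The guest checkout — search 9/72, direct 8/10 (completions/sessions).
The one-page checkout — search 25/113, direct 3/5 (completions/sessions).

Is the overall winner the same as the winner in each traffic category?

No

Search: the guest checkout 9/72 = 12.5%, the one-page checkout 25/113 = 22.1% → the one-page checkout
Direct: the guest checkout 8/10 = 80.0%, the one-page checkout 3/5 = 60.0% → the guest checkout
Overall: the guest checkout 17/82 = 20.7%, the one-page checkout 28/118 = 23.7% → the one-page checkout
Neither sweeps: the guest checkout wins 1 of 2 groups, the one-page checkout wins 1. The one-page checkout wins overall but not every group — no Simpson reversal.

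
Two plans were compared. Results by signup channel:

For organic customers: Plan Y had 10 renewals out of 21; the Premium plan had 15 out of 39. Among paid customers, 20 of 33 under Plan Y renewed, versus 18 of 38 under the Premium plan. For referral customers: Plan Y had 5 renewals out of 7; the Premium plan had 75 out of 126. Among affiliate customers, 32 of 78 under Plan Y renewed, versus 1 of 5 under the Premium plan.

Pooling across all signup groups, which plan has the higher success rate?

Organic: Plan Y 10/21 = 47.6%, the Premium plan 15/39 = 38.5% → Plan Y
Paid: Plan Y 20/33 = 60.6%, the Premium plan 18/38 = 47.4% → Plan Y
Referral: Plan Y 5/7 = 71.4%, the Premium plan 75/126 = 59.5% → Plan Y
Affiliate: Plan Y 32/78 = 41.0%, the Premium plan 1/5 = 20.0% → Plan Y
Overall: Plan Y 67/139 = 48.2%, the Premium plan 109/208 = 52.4% → the Premium plan
(Plan Y wins every signup group but the Premium plan wins overall — Plan Y's customers skew toward the low-rate affiliate group.)

the Premium plan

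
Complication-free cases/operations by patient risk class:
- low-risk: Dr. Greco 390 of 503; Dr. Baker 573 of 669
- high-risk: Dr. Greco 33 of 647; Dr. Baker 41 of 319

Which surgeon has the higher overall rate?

Low-risk: Dr. Greco 390/503 = 77.5%, Dr. Baker 573/669 = 85.7% → Dr. Baker
High-risk: Dr. Greco 33/647 = 5.1%, Dr. Baker 41/319 = 12.9% → Dr. Baker
Overall: Dr. Greco 423/1150 = 36.8%, Dr. Baker 614/988 = 62.1% → Dr. Baker

Dr. Baker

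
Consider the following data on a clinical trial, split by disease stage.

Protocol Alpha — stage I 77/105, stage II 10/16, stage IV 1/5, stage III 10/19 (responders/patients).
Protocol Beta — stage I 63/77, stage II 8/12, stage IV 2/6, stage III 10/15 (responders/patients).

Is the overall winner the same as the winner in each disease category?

Stage I: Protocol Alpha 77/105 = 73.3%, Protocol Beta 63/77 = 81.8% → Protocol Beta
Stage II: Protocol Alpha 10/16 = 62.5%, Protocol Beta 8/12 = 66.7% → Protocol Beta
Stage IV: Protocol Alpha 1/5 = 20.0%, Protocol Beta 2/6 = 33.3% → Protocol Beta
Stage III: Protocol Alpha 10/19 = 52.6%, Protocol Beta 10/15 = 66.7% → Protocol Beta
Overall: Protocol Alpha 98/145 = 67.6%, Protocol Beta 83/110 = 75.5% → Protocol Beta
Protocol Beta wins overall and in every disease group — no reversal.

Yes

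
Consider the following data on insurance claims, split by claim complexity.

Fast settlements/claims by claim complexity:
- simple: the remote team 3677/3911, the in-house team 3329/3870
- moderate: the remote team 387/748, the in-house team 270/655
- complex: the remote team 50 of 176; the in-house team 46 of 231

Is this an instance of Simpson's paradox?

No

Simple: the remote team 3677/3911 = 94.0%, the in-house team 3329/3870 = 86.0% → the remote team
Moderate: the remote team 387/748 = 51.7%, the in-house team 270/655 = 41.2% → the remote team
Complex: the remote team 50/176 = 28.4%, the in-house team 46/231 = 19.9% → the remote team
Overall: the remote team 4114/4835 = 85.1%, the in-house team 3645/4756 = 76.6% → the remote team
The remote team wins overall and in every claim group — no reversal.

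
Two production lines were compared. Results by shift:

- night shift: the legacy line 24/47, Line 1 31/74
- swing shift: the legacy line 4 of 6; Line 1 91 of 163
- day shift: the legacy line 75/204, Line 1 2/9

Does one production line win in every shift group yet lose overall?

Yes

Night shift: the legacy line 24/47 = 51.1%, Line 1 31/74 = 41.9% → the legacy line
Swing shift: the legacy line 4/6 = 66.7%, Line 1 91/163 = 55.8% → the legacy line
Day shift: the legacy line 75/204 = 36.8%, Line 1 2/9 = 22.2% → the legacy line
Overall: the legacy line 103/257 = 40.1%, Line 1 124/246 = 50.4% → Line 1
The legacy line wins each shift group but Line 1 wins overall — the comparison reverses. The legacy line's units skew toward day shift, which has a lower base rate.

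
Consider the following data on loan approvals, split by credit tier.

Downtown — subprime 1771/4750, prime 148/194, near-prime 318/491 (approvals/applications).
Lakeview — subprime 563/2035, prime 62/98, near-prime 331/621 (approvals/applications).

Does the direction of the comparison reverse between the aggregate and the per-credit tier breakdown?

No

Subprime: Downtown 1771/4750 = 37.3%, Lakeview 563/2035 = 27.7% → Downtown
Prime: Downtown 148/194 = 76.3%, Lakeview 62/98 = 63.3% → Downtown
Near-prime: Downtown 318/491 = 64.8%, Lakeview 331/621 = 53.3% → Downtown
Overall: Downtown 2237/5435 = 41.2%, Lakeview 956/2754 = 34.7% → Downtown
Downtown wins overall and in every credit group — no reversal.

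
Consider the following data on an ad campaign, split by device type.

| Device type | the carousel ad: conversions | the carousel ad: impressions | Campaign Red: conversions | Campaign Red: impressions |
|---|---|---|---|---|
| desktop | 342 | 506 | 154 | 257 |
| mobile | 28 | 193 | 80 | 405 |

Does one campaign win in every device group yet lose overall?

Desktop: the carousel ad 342/506 = 67.6%, Campaign Red 154/257 = 59.9% → the carousel ad
Mobile: the carousel ad 28/193 = 14.5%, Campaign Red 80/405 = 19.8% → Campaign Red
Overall: the carousel ad 370/699 = 52.9%, Campaign Red 234/662 = 35.3% → the carousel ad
Neither sweeps: the carousel ad wins 1 of 2 groups, Campaign Red wins 1. The carousel ad wins overall but not every group — no Simpson reversal.

No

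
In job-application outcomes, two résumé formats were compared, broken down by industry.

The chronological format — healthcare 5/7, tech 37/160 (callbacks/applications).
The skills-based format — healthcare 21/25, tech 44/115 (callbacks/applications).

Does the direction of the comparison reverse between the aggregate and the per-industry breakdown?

Healthcare: the chronological format 5/7 = 71.4%, the skills-based format 21/25 = 84.0% → the skills-based format
Tech: the chronological format 37/160 = 23.1%, the skills-based format 44/115 = 38.3% → the skills-based format
Overall: the chronological format 42/167 = 25.1%, the skills-based format 65/140 = 46.4% → the skills-based format
The skills-based format wins overall and in every industry group — no reversal.

No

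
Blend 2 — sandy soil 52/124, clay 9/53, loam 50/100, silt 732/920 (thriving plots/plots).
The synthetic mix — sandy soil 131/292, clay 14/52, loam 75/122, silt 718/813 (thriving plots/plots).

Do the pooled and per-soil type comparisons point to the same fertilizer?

Yes

Sandy soil: Blend 2 52/124 = 41.9%, the synthetic mix 131/292 = 44.9% → the synthetic mix
Clay: Blend 2 9/53 = 17.0%, the synthetic mix 14/52 = 26.9% → the synthetic mix
Loam: Blend 2 50/100 = 50.0%, the synthetic mix 75/122 = 61.5% → the synthetic mix
Silt: Blend 2 732/920 = 79.6%, the synthetic mix 718/813 = 88.3% → the synthetic mix
Overall: Blend 2 843/1197 = 70.4%, the synthetic mix 938/1279 = 73.3% → the synthetic mix
The synthetic mix wins overall and in every soil group — no reversal.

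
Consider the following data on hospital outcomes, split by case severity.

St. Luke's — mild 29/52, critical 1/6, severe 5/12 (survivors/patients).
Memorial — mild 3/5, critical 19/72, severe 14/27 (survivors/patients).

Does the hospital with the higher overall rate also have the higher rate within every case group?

Mild: St. Luke's 29/52 = 55.8%, Memorial 3/5 = 60.0% → Memorial
Critical: St. Luke's 1/6 = 16.7%, Memorial 19/72 = 26.4% → Memorial
Severe: St. Luke's 5/12 = 41.7%, Memorial 14/27 = 51.9% → Memorial
Overall: St. Luke's 35/70 = 50.0%, Memorial 36/104 = 34.6% → St. Luke's
Memorial wins each case group but St. Luke's wins overall — the comparison reverses. Memorial's patients skew toward critical, which has a lower base rate.

No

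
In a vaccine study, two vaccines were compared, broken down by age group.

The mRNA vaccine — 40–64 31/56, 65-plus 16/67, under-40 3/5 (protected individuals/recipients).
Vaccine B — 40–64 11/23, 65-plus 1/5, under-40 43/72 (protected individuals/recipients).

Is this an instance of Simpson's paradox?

Yes

40–64: the mRNA vaccine 31/56 = 55.4%, Vaccine B 11/23 = 47.8% → the mRNA vaccine
65-plus: the mRNA vaccine 16/67 = 23.9%, Vaccine B 1/5 = 20.0% → the mRNA vaccine
Under-40: the mRNA vaccine 3/5 = 60.0%, Vaccine B 43/72 = 59.7% → the mRNA vaccine
Overall: the mRNA vaccine 50/128 = 39.1%, Vaccine B 55/100 = 55.0% → Vaccine B
The mRNA vaccine wins each age group but Vaccine B wins overall — the comparison reverses. The mRNA vaccine's recipients skew toward 65-plus, which has a lower base rate.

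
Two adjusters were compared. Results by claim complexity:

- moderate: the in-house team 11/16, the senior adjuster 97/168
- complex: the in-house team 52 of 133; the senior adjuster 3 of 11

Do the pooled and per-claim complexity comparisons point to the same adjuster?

Moderate: the in-house team 11/16 = 68.8%, the senior adjuster 97/168 = 57.7% → the in-house team
Complex: the in-house team 52/133 = 39.1%, the senior adjuster 3/11 = 27.3% → the in-house team
Overall: the in-house team 63/149 = 42.3%, the senior adjuster 100/179 = 55.9% → the senior adjuster
The in-house team wins each claim group but the senior adjuster wins overall — the comparison reverses. The in-house team's claims skew toward complex, which has a lower base rate.

No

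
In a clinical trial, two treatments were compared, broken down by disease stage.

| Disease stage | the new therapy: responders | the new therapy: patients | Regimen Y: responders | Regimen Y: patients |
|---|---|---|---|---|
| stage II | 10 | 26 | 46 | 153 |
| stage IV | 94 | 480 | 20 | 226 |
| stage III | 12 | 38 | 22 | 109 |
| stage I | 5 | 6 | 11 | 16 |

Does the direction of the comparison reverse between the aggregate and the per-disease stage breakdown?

No

Stage II: the new therapy 10/26 = 38.5%, Regimen Y 46/153 = 30.1% → the new therapy
Stage IV: the new therapy 94/480 = 19.6%, Regimen Y 20/226 = 8.8% → the new therapy
Stage III: the new therapy 12/38 = 31.6%, Regimen Y 22/109 = 20.2% → the new therapy
Stage I: the new therapy 5/6 = 83.3%, Regimen Y 11/16 = 68.8% → the new therapy
Overall: the new therapy 121/550 = 22.0%, Regimen Y 99/504 = 19.6% → the new therapy
The new therapy wins overall and in every disease group — no reversal.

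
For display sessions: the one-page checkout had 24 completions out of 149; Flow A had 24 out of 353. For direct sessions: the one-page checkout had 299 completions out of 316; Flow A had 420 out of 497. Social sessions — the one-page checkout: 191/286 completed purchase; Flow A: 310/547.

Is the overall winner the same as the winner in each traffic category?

Display: the one-page checkout 24/149 = 16.1%, Flow A 24/353 = 6.8% → the one-page checkout
Direct: the one-page checkout 299/316 = 94.6%, Flow A 420/497 = 84.5% → the one-page checkout
Social: the one-page checkout 191/286 = 66.8%, Flow A 310/547 = 56.7% → the one-page checkout
Overall: the one-page checkout 514/751 = 68.4%, Flow A 754/1397 = 54.0% → the one-page checkout
The one-page checkout wins overall and in every traffic group — no reversal.

Yes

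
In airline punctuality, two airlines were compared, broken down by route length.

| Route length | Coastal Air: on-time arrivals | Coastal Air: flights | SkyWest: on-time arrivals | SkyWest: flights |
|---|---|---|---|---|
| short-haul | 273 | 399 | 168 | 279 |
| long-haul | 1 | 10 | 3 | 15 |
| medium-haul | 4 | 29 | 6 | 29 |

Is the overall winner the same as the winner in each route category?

No

Short-haul: Coastal Air 273/399 = 68.4%, SkyWest 168/279 = 60.2% → Coastal Air
Long-haul: Coastal Air 1/10 = 10.0%, SkyWest 3/15 = 20.0% → SkyWest
Medium-haul: Coastal Air 4/29 = 13.8%, SkyWest 6/29 = 20.7% → SkyWest
Overall: Coastal Air 278/438 = 63.5%, SkyWest 177/323 = 54.8% → Coastal Air
Neither sweeps: Coastal Air wins 1 of 3 groups, SkyWest wins 2. Coastal Air wins overall but not every group — no Simpson reversal.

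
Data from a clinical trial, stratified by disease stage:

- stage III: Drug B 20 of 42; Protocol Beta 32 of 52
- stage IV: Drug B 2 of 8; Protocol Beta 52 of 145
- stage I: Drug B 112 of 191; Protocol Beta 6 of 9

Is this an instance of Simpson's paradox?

Yes

Stage III: Drug B 20/42 = 47.6%, Protocol Beta 32/52 = 61.5% → Protocol Beta
Stage IV: Drug B 2/8 = 25.0%, Protocol Beta 52/145 = 35.9% → Protocol Beta
Stage I: Drug B 112/191 = 58.6%, Protocol Beta 6/9 = 66.7% → Protocol Beta
Overall: Drug B 134/241 = 55.6%, Protocol Beta 90/206 = 43.7% → Drug B
Protocol Beta wins each disease group but Drug B wins overall — the comparison reverses. Protocol Beta's patients skew toward stage IV, which has a lower base rate.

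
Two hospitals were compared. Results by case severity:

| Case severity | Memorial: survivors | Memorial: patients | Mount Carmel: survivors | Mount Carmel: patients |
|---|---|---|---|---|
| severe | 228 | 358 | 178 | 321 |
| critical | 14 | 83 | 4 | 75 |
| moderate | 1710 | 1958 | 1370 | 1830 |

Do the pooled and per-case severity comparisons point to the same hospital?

Severe: Memorial 228/358 = 63.7%, Mount Carmel 178/321 = 55.5% → Memorial
Critical: Memorial 14/83 = 16.9%, Mount Carmel 4/75 = 5.3% → Memorial
Moderate: Memorial 1710/1958 = 87.3%, Mount Carmel 1370/1830 = 74.9% → Memorial
Overall: Memorial 1952/2399 = 81.4%, Mount Carmel 1552/2226 = 69.7% → Memorial
Memorial wins overall and in every case group — no reversal.

Yes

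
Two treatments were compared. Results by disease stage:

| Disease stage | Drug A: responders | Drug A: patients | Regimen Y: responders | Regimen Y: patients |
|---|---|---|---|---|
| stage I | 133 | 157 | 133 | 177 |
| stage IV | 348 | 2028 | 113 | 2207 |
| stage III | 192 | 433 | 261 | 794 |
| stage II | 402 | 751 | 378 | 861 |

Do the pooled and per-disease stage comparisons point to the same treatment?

Yes

Stage I: Drug A 133/157 = 84.7%, Regimen Y 133/177 = 75.1% → Drug A
Stage IV: Drug A 348/2028 = 17.2%, Regimen Y 113/2207 = 5.1% → Drug A
Stage III: Drug A 192/433 = 44.3%, Regimen Y 261/794 = 32.9% → Drug A
Stage II: Drug A 402/751 = 53.5%, Regimen Y 378/861 = 43.9% → Drug A
Overall: Drug A 1075/3369 = 31.9%, Regimen Y 885/4039 = 21.9% → Drug A
Drug A wins overall and in every disease group — no reversal.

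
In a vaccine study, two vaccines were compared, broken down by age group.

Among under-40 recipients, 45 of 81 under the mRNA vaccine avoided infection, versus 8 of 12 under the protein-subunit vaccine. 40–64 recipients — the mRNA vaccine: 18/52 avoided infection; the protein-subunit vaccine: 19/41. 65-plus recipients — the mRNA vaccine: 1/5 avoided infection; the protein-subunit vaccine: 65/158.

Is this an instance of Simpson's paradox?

Under-40: the mRNA vaccine 45/81 = 55.6%, the protein-subunit vaccine 8/12 = 66.7% → the protein-subunit vaccine
40–64: the mRNA vaccine 18/52 = 34.6%, the protein-subunit vaccine 19/41 = 46.3% → the protein-subunit vaccine
65-plus: the mRNA vaccine 1/5 = 20.0%, the protein-subunit vaccine 65/158 = 41.1% → the protein-subunit vaccine
Overall: the mRNA vaccine 64/138 = 46.4%, the protein-subunit vaccine 92/211 = 43.6% → the mRNA vaccine
The protein-subunit vaccine wins each age group but the mRNA vaccine wins overall — the comparison reverses. The protein-subunit vaccine's recipients skew toward 65-plus, which has a lower base rate.

Yes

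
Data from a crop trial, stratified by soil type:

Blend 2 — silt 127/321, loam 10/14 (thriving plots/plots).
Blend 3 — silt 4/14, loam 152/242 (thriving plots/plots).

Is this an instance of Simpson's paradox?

Yes

Silt: Blend 2 127/321 = 39.6%, Blend 3 4/14 = 28.6% → Blend 2
Loam: Blend 2 10/14 = 71.4%, Blend 3 152/242 = 62.8% → Blend 2
Overall: Blend 2 137/335 = 40.9%, Blend 3 156/256 = 60.9% → Blend 3
Blend 2 wins each soil group but Blend 3 wins overall — the comparison reverses. Blend 2's plots skew toward silt, which has a lower base rate.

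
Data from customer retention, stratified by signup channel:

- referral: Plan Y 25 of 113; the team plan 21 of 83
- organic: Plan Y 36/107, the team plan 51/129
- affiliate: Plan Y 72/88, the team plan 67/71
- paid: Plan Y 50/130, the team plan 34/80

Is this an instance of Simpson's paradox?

No

Referral: Plan Y 25/113 = 22.1%, the team plan 21/83 = 25.3% → the team plan
Organic: Plan Y 36/107 = 33.6%, the team plan 51/129 = 39.5% → the team plan
Affiliate: Plan Y 72/88 = 81.8%, the team plan 67/71 = 94.4% → the team plan
Paid: Plan Y 50/130 = 38.5%, the team plan 34/80 = 42.5% → the team plan
Overall: Plan Y 183/438 = 41.8%, the team plan 173/363 = 47.7% → the team plan
The team plan wins overall and in every signup group — no reversal.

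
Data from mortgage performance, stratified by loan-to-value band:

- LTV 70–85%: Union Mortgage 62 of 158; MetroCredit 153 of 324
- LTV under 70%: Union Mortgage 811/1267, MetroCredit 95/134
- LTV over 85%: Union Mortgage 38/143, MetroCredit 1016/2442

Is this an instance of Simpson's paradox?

LTV 70–85%: Union Mortgage 62/158 = 39.2%, MetroCredit 153/324 = 47.2% → MetroCredit
LTV under 70%: Union Mortgage 811/1267 = 64.0%, MetroCredit 95/134 = 70.9% → MetroCredit
LTV over 85%: Union Mortgage 38/143 = 26.6%, MetroCredit 1016/2442 = 41.6% → MetroCredit
Overall: Union Mortgage 911/1568 = 58.1%, MetroCredit 1264/2900 = 43.6% → Union Mortgage
MetroCredit wins each loan-to-value group but Union Mortgage wins overall — the comparison reverses. MetroCredit's loans skew toward LTV over 85%, which has a lower base rate.

Yes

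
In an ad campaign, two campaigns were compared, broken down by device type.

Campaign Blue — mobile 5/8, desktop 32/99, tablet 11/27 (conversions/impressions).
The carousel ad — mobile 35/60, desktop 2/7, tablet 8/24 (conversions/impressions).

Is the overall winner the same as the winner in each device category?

Mobile: Campaign Blue 5/8 = 62.5%, the carousel ad 35/60 = 58.3% → Campaign Blue
Desktop: Campaign Blue 32/99 = 32.3%, the carousel ad 2/7 = 28.6% → Campaign Blue
Tablet: Campaign Blue 11/27 = 40.7%, the carousel ad 8/24 = 33.3% → Campaign Blue
Overall: Campaign Blue 48/134 = 35.8%, the carousel ad 45/91 = 49.5% → the carousel ad
Campaign Blue wins each device group but the carousel ad wins overall — the comparison reverses. Campaign Blue's impressions skew toward desktop, which has a lower base rate.

No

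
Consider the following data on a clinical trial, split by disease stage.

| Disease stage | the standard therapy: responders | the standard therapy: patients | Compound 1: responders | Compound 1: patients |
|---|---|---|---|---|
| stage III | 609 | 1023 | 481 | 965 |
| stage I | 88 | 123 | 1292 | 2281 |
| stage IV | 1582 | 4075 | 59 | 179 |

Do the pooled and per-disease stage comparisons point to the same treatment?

No

Stage III: the standard therapy 609/1023 = 59.5%, Compound 1 481/965 = 49.8% → the standard therapy
Stage I: the standard therapy 88/123 = 71.5%, Compound 1 1292/2281 = 56.6% → the standard therapy
Stage IV: the standard therapy 1582/4075 = 38.8%, Compound 1 59/179 = 33.0% → the standard therapy
Overall: the standard therapy 2279/5221 = 43.7%, Compound 1 1832/3425 = 53.5% → Compound 1
The standard therapy wins each disease group but Compound 1 wins overall — the comparison reverses. The standard therapy's patients skew toward stage IV, which has a lower base rate.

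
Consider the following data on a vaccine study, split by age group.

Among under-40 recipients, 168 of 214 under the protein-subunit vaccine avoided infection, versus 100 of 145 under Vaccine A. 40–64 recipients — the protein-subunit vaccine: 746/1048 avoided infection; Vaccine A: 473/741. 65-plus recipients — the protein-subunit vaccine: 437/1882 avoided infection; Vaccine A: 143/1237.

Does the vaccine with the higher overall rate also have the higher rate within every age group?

Yes

Under-40: the protein-subunit vaccine 168/214 = 78.5%, Vaccine A 100/145 = 69.0% → the protein-subunit vaccine
40–64: the protein-subunit vaccine 746/1048 = 71.2%, Vaccine A 473/741 = 63.8% → the protein-subunit vaccine
65-plus: the protein-subunit vaccine 437/1882 = 23.2%, Vaccine A 143/1237 = 11.6% → the protein-subunit vaccine
Overall: the protein-subunit vaccine 1351/3144 = 43.0%, Vaccine A 716/2123 = 33.7% → the protein-subunit vaccine
The protein-subunit vaccine wins overall and in every age group — no reversal.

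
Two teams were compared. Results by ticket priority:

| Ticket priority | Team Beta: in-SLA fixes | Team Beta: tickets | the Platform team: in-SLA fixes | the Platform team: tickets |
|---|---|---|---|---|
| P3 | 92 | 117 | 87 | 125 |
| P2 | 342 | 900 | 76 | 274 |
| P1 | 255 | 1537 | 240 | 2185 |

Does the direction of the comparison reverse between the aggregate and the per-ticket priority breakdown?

No

P3: Team Beta 92/117 = 78.6%, the Platform team 87/125 = 69.6% → Team Beta
P2: Team Beta 342/900 = 38.0%, the Platform team 76/274 = 27.7% → Team Beta
P1: Team Beta 255/1537 = 16.6%, the Platform team 240/2185 = 11.0% → Team Beta
Overall: Team Beta 689/2554 = 27.0%, the Platform team 403/2584 = 15.6% → Team Beta
Team Beta wins overall and in every ticket group — no reversal.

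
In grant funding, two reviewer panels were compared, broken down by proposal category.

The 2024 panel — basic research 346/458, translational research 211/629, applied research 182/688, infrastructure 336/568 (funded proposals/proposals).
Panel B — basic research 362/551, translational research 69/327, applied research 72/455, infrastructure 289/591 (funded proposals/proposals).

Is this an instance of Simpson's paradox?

Basic research: the 2024 panel 346/458 = 75.5%, Panel B 362/551 = 65.7% → the 2024 panel
Translational research: the 2024 panel 211/629 = 33.5%, Panel B 69/327 = 21.1% → the 2024 panel
Applied research: the 2024 panel 182/688 = 26.5%, Panel B 72/455 = 15.8% → the 2024 panel
Infrastructure: the 2024 panel 336/568 = 59.2%, Panel B 289/591 = 48.9% → the 2024 panel
Overall: the 2024 panel 1075/2343 = 45.9%, Panel B 792/1924 = 41.2% → the 2024 panel
The 2024 panel wins overall and in every proposal group — no reversal.

No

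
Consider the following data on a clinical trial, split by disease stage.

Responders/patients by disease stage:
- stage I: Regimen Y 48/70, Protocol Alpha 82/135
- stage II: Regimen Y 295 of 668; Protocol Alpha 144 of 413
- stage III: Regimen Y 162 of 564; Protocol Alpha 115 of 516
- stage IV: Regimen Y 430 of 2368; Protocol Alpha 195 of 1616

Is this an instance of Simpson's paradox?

No

Stage I: Regimen Y 48/70 = 68.6%, Protocol Alpha 82/135 = 60.7% → Regimen Y
Stage II: Regimen Y 295/668 = 44.2%, Protocol Alpha 144/413 = 34.9% → Regimen Y
Stage III: Regimen Y 162/564 = 28.7%, Protocol Alpha 115/516 = 22.3% → Regimen Y
Stage IV: Regimen Y 430/2368 = 18.2%, Protocol Alpha 195/1616 = 12.1% → Regimen Y
Overall: Regimen Y 935/3670 = 25.5%, Protocol Alpha 536/2680 = 20.0% → Regimen Y
Regimen Y wins overall and in every disease group — no reversal.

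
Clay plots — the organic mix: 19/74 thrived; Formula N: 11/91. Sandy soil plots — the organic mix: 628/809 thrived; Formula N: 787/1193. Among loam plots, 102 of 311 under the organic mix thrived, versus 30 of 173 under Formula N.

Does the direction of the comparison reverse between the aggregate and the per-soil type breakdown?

Clay: the organic mix 19/74 = 25.7%, Formula N 11/91 = 12.1% → the organic mix
Sandy soil: the organic mix 628/809 = 77.6%, Formula N 787/1193 = 66.0% → the organic mix
Loam: the organic mix 102/311 = 32.8%, Formula N 30/173 = 17.3% → the organic mix
Overall: the organic mix 749/1194 = 62.7%, Formula N 828/1457 = 56.8% → the organic mix
The organic mix wins overall and in every soil group — no reversal.

No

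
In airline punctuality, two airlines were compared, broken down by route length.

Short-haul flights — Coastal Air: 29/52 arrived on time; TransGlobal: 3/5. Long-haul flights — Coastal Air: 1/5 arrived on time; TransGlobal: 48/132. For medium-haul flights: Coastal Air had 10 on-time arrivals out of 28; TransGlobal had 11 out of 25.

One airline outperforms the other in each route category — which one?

Short-haul: Coastal Air 29/52 = 55.8%, TransGlobal 3/5 = 60.0% → TransGlobal
Long-haul: Coastal Air 1/5 = 20.0%, TransGlobal 48/132 = 36.4% → TransGlobal
Medium-haul: Coastal Air 10/28 = 35.7%, TransGlobal 11/25 = 44.0% → TransGlobal
TransGlobal has the higher rate in all 3 groups.

TransGlobal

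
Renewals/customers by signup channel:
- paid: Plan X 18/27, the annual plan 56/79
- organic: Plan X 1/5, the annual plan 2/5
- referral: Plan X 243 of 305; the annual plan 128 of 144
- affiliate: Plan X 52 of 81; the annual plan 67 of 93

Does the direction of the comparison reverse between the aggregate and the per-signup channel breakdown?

No

Paid: Plan X 18/27 = 66.7%, the annual plan 56/79 = 70.9% → the annual plan
Organic: Plan X 1/5 = 20.0%, the annual plan 2/5 = 40.0% → the annual plan
Referral: Plan X 243/305 = 79.7%, the annual plan 128/144 = 88.9% → the annual plan
Affiliate: Plan X 52/81 = 64.2%, the annual plan 67/93 = 72.0% → the annual plan
Overall: Plan X 314/418 = 75.1%, the annual plan 253/321 = 78.8% → the annual plan
The annual plan wins overall and in every signup group — no reversal.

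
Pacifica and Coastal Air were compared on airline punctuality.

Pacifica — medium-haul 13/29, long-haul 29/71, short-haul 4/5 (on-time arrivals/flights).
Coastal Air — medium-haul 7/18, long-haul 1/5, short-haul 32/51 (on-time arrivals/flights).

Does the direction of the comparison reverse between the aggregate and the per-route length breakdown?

Yes

Medium-haul: Pacifica 13/29 = 44.8%, Coastal Air 7/18 = 38.9% → Pacifica
Long-haul: Pacifica 29/71 = 40.8%, Coastal Air 1/5 = 20.0% → Pacifica
Short-haul: Pacifica 4/5 = 80.0%, Coastal Air 32/51 = 62.7% → Pacifica
Overall: Pacifica 46/105 = 43.8%, Coastal Air 40/74 = 54.1% → Coastal Air
Pacifica wins each route group but Coastal Air wins overall — the comparison reverses. Pacifica's flights skew toward long-haul, which has a lower base rate.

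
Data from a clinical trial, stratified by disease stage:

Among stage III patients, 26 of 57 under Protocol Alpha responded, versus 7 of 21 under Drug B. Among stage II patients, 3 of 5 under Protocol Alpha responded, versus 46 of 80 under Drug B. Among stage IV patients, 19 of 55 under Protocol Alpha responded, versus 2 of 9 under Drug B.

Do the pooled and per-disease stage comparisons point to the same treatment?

No

Stage III: Protocol Alpha 26/57 = 45.6%, Drug B 7/21 = 33.3% → Protocol Alpha
Stage II: Protocol Alpha 3/5 = 60.0%, Drug B 46/80 = 57.5% → Protocol Alpha
Stage IV: Protocol Alpha 19/55 = 34.5%, Drug B 2/9 = 22.2% → Protocol Alpha
Overall: Protocol Alpha 48/117 = 41.0%, Drug B 55/110 = 50.0% → Drug B
Protocol Alpha wins each disease group but Drug B wins overall — the comparison reverses. Protocol Alpha's patients skew toward stage IV, which has a lower base rate.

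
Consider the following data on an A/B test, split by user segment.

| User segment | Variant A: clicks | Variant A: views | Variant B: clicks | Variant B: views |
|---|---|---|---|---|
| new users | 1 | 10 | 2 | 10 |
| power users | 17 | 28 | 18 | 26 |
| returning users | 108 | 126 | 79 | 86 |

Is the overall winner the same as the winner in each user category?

Yes

New users: Variant A 1/10 = 10.0%, Variant B 2/10 = 20.0% → Variant B
Power users: Variant A 17/28 = 60.7%, Variant B 18/26 = 69.2% → Variant B
Returning users: Variant A 108/126 = 85.7%, Variant B 79/86 = 91.9% → Variant B
Overall: Variant A 126/164 = 76.8%, Variant B 99/122 = 81.1% → Variant B
Variant B wins overall and in every user group — no reversal.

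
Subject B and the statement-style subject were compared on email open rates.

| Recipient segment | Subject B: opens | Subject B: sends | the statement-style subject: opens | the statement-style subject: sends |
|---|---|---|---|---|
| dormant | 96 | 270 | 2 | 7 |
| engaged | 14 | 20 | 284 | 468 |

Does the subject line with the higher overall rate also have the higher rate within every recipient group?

Dormant: Subject B 96/270 = 35.6%, the statement-style subject 2/7 = 28.6% → Subject B
Engaged: Subject B 14/20 = 70.0%, the statement-style subject 284/468 = 60.7% → Subject B
Overall: Subject B 110/290 = 37.9%, the statement-style subject 286/475 = 60.2% → the statement-style subject
Subject B wins each recipient group but the statement-style subject wins overall — the comparison reverses. Subject B's sends skew toward dormant, which has a lower base rate.

No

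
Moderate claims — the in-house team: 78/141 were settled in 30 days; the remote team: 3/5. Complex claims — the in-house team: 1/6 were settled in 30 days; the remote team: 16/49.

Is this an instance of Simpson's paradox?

Yes

Moderate: the in-house team 78/141 = 55.3%, the remote team 3/5 = 60.0% → the remote team
Complex: the in-house team 1/6 = 16.7%, the remote team 16/49 = 32.7% → the remote team
Overall: the in-house team 79/147 = 53.7%, the remote team 19/54 = 35.2% → the in-house team
The remote team wins each claim group but the in-house team wins overall — the comparison reverses. The remote team's claims skew toward complex, which has a lower base rate.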